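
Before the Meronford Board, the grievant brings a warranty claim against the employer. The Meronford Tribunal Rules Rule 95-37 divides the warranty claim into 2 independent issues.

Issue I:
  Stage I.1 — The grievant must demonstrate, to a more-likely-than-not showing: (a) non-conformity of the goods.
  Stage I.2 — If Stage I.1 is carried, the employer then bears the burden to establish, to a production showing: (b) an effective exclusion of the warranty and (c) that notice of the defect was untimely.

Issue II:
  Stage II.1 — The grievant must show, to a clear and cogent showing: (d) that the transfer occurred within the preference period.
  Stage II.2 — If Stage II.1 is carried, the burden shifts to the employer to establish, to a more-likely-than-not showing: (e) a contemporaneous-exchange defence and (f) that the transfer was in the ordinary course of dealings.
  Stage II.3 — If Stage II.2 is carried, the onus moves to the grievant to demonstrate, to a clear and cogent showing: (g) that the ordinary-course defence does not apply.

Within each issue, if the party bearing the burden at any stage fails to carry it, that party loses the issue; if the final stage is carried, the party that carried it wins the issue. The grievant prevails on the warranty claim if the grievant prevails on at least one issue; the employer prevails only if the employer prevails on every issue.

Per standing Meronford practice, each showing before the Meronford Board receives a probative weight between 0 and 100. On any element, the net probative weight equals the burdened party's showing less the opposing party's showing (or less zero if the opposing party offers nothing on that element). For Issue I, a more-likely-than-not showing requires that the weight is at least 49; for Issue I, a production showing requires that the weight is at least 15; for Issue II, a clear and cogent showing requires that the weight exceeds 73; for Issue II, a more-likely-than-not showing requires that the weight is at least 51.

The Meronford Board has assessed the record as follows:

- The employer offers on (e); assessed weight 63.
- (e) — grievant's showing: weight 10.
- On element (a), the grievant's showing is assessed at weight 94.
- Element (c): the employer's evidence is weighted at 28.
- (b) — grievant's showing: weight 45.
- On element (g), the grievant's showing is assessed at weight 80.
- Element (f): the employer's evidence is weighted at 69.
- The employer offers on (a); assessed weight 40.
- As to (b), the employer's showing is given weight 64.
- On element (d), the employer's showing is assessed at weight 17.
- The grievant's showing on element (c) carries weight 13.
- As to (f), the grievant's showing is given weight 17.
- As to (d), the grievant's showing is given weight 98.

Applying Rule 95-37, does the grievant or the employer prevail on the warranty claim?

— Issue I —
At Stage I.1 the grievant must meet a more-likely-than-not showing (weight is at least 49): on (a) the weight is 94 less the opposing 40 gives net 54, which does reach 49, so (a) meets the standard.
  All elements met. The burden passes to the employer.
At Stage I.2 the employer must meet a production showing (weight is at least 15): on (b) the weight is 64 less the opposing 45 gives net 19, ≥ 15, so (b) meets the standard; on (c) the weight is 28 less the opposing 13 gives net 15, ≥ 15, so (c) meets the standard.
  All elements met at the final stage.
All stages carried — the employer prevails on this issue.
— Issue II —
Stage II.1 — burden on grievant; standard: a clear and cogent showing (weight exceeds 73).
    (d): 98 − 17 = 81 > 73 [met]
  The grievant carries Stage II.1; the employer now bears the burden.
Stage II.2 — burden on employer; standard: a more-likely-than-not showing (weight is at least 51).
    (e): 63 − 10 = 53 ≥ 51 [met]
    (f): 69 − 17 = 52 ≥ 51 [met]
  All elements met. The burden passes to the grievant.
Stage II.3 — burden on grievant; standard: a clear and cogent showing (weight exceeds 73).
    (g): 80 > 73 [met]
  Stage II.3 carried; the final stage is satisfied.
With every stage satisfied, the grievant prevails on this issue.
Per-issue: Issue I → employer; Issue II → grievant. The grievant must prevail on at least one issue; overall, the grievant prevails.

grievant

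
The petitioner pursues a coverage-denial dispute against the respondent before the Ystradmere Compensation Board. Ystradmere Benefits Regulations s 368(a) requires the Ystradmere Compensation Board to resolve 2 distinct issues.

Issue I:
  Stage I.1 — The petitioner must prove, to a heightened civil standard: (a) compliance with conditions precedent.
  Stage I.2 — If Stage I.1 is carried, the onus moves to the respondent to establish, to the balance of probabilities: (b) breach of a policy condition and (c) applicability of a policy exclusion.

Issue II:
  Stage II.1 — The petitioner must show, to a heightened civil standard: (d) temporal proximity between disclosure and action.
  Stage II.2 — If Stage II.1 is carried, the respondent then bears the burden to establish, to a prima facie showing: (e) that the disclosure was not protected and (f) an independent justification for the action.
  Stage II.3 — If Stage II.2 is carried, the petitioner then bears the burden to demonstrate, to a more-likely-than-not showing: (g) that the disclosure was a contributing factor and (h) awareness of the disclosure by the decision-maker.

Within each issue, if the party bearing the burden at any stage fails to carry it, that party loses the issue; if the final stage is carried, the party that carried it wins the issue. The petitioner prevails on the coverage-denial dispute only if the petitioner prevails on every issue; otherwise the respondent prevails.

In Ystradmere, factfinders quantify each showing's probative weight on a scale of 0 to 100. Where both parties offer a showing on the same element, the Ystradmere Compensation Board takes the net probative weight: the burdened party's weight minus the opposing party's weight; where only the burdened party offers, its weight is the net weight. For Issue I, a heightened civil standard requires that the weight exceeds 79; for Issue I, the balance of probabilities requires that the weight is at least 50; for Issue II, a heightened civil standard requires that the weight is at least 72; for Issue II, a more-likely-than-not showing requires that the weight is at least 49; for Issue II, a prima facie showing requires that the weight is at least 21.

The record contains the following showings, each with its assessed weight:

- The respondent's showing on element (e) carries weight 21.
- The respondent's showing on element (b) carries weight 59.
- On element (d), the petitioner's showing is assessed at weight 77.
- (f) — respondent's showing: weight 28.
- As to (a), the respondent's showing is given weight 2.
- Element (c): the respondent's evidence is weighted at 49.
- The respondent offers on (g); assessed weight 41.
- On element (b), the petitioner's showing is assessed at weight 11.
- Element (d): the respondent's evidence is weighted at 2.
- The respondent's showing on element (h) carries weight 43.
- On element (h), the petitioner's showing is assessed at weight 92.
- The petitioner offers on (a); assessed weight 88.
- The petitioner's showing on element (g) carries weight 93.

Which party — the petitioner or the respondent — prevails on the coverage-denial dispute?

petitioner

— Issue I —
Stage I.1 (petitioner, a heightened civil standard, weight exceeds 79): (a) net 88−2=86 > 79 — meets.
  All elements met. The burden passes to the respondent.
Stage I.2 (respondent, the balance of probabilities, weight is at least 50): (b) net 59−11=48 < 50 — fails; (c) 49 < 50 — fails.
  Stage I.2 not carried; the respondent fails its burden.
The petitioner prevails on this issue.
— Issue II —
Stage II.1 (petitioner, a heightened civil standard, weight is at least 72): (d) net 77−2=75 ≥ 72 — meets.
  The petitioner carries Stage II.1; the respondent now bears the burden.
Stage II.2 (respondent, a prima facie showing, weight is at least 21): (e) 21 ≥ 21 — meets; (f) 28 ≥ 21 — meets.
  All elements met. The burden passes to the petitioner.
Stage II.3 (petitioner, a more-likely-than-not showing, weight is at least 49): (g) net 93−41=52 ≥ 49 — meets; (h) net 92−43=49 ≥ 49 — meets.
  The petitioner carries the last stage.
Every stage carried; the petitioner prevails on this issue.
Per-issue: Issue I → petitioner; Issue II → petitioner. The petitioner must prevail on every issue; overall, the petitioner prevails.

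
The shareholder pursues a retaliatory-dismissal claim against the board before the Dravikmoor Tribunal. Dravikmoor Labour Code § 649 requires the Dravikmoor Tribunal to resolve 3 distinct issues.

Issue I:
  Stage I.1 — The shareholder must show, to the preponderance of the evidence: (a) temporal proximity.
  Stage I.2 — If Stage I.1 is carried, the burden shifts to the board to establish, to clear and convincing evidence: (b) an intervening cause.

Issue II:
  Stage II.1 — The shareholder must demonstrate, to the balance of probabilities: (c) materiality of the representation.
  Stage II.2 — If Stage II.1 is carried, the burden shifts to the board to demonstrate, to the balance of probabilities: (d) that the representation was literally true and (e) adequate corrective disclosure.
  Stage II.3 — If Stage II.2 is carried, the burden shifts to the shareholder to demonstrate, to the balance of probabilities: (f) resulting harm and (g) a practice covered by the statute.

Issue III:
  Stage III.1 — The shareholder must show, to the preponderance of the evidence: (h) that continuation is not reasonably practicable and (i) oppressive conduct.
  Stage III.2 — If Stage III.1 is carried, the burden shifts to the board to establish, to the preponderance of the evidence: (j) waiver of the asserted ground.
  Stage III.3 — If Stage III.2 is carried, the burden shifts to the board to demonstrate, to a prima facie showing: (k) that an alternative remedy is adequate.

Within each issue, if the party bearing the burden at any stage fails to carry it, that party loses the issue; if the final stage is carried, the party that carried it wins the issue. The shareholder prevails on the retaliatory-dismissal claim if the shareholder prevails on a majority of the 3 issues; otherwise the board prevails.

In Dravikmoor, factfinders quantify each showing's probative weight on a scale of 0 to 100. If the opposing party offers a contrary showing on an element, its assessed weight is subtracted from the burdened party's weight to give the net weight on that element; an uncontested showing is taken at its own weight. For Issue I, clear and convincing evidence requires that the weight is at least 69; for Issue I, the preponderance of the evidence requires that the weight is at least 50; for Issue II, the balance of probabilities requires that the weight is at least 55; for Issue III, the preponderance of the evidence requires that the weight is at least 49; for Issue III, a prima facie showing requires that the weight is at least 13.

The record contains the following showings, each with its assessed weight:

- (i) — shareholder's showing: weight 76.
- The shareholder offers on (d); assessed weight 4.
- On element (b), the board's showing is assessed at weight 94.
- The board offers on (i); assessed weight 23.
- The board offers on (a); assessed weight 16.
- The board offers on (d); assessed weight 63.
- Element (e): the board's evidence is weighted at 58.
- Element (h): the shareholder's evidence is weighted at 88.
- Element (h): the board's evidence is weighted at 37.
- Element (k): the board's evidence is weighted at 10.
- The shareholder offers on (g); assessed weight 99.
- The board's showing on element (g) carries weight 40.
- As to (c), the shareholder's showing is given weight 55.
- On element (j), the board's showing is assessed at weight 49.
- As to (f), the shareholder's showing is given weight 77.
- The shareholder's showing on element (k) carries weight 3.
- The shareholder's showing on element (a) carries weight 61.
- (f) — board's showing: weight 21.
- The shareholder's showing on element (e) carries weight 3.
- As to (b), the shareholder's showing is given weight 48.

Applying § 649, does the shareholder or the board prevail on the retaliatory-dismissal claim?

shareholder

— Issue I —
At Stage I.1 the shareholder must meet the preponderance of the evidence (weight is at least 50): on (a) the weight is 61 less the opposing 16 gives net 45, < 50, so (a) does not meet the standard.
  Stage I.1 not carried; the shareholder fails its burden.
The analysis ends at Stage I.1; the board prevails on this issue.
— Issue II —
Stage II.1 — burden on shareholder; standard: the balance of probabilities (weight is at least 55).
    (c): 55 ≥ 55 [met]
  Stage II.1 is satisfied; the onus moves to the board.
Stage II.2 — burden on board; standard: the balance of probabilities (weight is at least 55).
    (d): 63 − 4 = 59 ≥ 55 [met]
    (e): 58 − 3 = 55 ≥ 55 [met]
  All elements met. The burden passes to the shareholder.
Stage II.3 — burden on shareholder; standard: the balance of probabilities (weight is at least 55).
    (f): 77 − 21 = 56 ≥ 55 [met]
    (g): 99 − 40 = 59 ≥ 55 [met]
  Stage II.3 carried; the final stage is satisfied.
All stages carried — the shareholder prevails on this issue.
— Issue III —
At Stage III.1 the shareholder must meet the preponderance of the evidence (weight is at least 49): on (h) the weight is 88 less the opposing 37 gives net 51, which does reach 49, so (h) meets the standard; on (i) the weight is 76 less the opposing 23 gives net 53, which does reach 49, so (i) meets the standard.
  Stage III.1 is satisfied; the onus moves to the board.
At Stage III.2 the board must meet the preponderance of the evidence (weight is at least 49): on (j) the weight is 49, ≥ 49, so (j) meets the standard.
  All elements met. The board retains the burden for Stage III.3.
At Stage III.3 the board must meet a prima facie showing (weight is at least 13): on (k) the weight is 10 less the opposing 3 gives net 7, which does not reach 13, so (k) does not meet the standard.
  Not every element is met, so the board fails to carry Stage III.3.
The shareholder prevails on this issue.
Per-issue: Issue I → board; Issue II → shareholder; Issue III → shareholder. The shareholder must prevail on a majority of issues; overall, the shareholder prevails.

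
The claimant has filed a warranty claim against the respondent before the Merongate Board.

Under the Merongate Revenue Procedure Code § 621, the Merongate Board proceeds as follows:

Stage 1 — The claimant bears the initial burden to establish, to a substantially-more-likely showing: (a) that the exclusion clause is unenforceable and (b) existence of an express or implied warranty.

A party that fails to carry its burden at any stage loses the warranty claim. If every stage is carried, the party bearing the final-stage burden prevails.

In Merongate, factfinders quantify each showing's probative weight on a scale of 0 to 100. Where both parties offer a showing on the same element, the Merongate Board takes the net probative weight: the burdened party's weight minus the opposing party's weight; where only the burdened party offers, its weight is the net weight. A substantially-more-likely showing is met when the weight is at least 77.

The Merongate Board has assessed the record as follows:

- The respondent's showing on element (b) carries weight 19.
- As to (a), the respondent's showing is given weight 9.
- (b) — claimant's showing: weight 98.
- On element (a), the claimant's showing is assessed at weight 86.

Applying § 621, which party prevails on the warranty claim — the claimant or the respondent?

claimant

At Stage 1 the claimant must meet a substantially-more-likely showing (weight is at least 77): on (a) the weight is 86 less the opposing 9 gives net 77, ≥ 77, so (a) meets the standard; on (b) the weight is 98 less the opposing 19 gives net 79, ≥ 77, so (b) meets the standard.
  All elements met at the final stage.
With every stage satisfied, the claimant prevails.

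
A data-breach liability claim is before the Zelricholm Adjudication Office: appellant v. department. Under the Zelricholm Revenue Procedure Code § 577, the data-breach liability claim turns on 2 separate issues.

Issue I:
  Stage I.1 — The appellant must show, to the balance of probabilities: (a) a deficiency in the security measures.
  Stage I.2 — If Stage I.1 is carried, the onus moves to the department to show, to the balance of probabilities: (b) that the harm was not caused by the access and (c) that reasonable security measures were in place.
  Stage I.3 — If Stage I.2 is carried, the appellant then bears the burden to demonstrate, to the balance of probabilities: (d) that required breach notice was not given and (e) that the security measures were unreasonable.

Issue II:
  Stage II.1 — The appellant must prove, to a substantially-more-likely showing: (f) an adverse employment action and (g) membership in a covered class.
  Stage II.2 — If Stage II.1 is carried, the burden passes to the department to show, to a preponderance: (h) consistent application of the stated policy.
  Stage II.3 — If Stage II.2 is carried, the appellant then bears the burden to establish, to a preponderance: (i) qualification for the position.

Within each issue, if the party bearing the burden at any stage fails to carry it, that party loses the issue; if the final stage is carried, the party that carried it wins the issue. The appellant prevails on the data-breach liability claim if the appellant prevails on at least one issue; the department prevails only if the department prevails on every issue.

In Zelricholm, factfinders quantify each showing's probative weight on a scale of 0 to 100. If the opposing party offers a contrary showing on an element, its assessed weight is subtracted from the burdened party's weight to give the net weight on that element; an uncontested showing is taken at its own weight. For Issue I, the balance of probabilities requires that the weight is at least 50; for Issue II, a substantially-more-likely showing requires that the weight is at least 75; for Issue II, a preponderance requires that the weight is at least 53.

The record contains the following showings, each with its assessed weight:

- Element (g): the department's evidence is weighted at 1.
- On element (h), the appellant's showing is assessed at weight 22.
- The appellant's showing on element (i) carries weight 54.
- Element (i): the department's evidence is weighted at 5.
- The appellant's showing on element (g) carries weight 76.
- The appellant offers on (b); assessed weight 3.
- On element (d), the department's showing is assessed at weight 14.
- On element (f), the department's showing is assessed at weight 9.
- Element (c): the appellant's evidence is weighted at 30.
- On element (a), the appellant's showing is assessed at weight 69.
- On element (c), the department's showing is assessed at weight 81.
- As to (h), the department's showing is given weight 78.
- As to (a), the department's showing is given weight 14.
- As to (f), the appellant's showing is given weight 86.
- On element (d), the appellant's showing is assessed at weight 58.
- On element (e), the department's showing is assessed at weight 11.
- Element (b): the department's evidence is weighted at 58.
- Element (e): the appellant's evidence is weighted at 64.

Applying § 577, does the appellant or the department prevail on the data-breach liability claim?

department

— Issue I —
Stage I.1 (appellant, the balance of probabilities, weight is at least 50): (a) net 69−14=55 ≥ 50 — meets.
  All elements met. The burden passes to the department.
Stage I.2 (department, the balance of probabilities, weight is at least 50): (b) net 58−3=55 ≥ 50 — meets; (c) net 81−30=51 ≥ 50 — meets.
  All elements met. The burden passes to the appellant.
Stage I.3 (appellant, the balance of probabilities, weight is at least 50): (d) net 58−14=44 < 50 — fails; (e) net 64−11=53 ≥ 50 — meets.
  The appellant does not carry Stage I.3.
The analysis ends at Stage I.3; the department prevails on this issue.
— Issue II —
Stage II.1 — burden on appellant; standard: a substantially-more-likely showing (weight is at least 75).
    (f): 86 − 9 = 77 ≥ 75 [met]
    (g): 76 − 1 = 75 ≥ 75 [met]
  Stage II.1 is satisfied; the onus moves to the department.
Stage II.2 — burden on department; standard: a preponderance (weight is at least 53).
    (h): 78 − 22 = 56 ≥ 53 [met]
  The department carries Stage II.2; the appellant now bears the burden.
Stage II.3 — burden on appellant; standard: a preponderance (weight is at least 53).
    (i): 54 − 5 = 49 < 53 [not met]
  The appellant does not carry Stage II.3.
The department prevails on this issue.
Per-issue: Issue I → department; Issue II → department. The appellant must prevail on at least one issue; overall, the department prevails.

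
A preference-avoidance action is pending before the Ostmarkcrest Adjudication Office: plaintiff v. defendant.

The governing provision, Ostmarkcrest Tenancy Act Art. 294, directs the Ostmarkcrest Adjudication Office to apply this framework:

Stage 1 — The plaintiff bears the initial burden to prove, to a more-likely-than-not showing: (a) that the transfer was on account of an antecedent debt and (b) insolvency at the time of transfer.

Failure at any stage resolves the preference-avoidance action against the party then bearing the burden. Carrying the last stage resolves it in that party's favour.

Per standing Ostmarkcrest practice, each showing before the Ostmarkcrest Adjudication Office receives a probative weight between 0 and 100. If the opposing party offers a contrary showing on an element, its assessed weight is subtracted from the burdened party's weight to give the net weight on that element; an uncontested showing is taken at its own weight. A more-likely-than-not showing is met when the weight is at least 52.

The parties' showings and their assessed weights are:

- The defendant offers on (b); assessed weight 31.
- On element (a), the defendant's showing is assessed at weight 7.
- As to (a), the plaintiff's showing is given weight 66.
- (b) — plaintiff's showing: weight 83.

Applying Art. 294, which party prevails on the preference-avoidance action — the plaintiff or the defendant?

plaintiff

Stage 1 — burden on plaintiff; standard: a more-likely-than-not showing (weight is at least 52).
    (a): 66 − 7 = 59 ≥ 52 [met]
    (b): 83 − 31 = 52 ≥ 52 [met]
  Stage 1 carried; the final stage is satisfied.
Every stage carried; the plaintiff prevails.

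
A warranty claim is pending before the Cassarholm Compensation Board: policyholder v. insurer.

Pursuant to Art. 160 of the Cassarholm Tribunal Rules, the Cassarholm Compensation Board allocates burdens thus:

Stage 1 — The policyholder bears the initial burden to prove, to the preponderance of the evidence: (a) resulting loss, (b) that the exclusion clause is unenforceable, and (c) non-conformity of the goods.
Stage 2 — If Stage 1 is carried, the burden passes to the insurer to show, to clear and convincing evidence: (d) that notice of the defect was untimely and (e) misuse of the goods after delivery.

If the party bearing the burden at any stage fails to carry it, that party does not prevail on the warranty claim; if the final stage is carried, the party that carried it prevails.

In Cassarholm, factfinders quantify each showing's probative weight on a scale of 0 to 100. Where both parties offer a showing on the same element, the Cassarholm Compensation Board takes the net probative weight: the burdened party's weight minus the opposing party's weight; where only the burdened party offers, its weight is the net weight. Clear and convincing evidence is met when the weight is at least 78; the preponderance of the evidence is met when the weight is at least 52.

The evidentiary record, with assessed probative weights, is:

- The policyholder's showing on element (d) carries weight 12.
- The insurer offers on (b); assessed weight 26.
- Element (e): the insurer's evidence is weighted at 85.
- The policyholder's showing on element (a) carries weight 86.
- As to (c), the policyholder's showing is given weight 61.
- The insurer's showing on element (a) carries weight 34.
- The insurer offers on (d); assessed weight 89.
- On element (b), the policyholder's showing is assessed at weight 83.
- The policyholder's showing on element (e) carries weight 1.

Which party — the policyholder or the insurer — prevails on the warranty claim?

policyholder

At Stage 1 the policyholder must meet the preponderance of the evidence (weight is at least 52): on (a) the weight is 86 less the opposing 34 gives net 52, which does reach 52, so (a) meets the standard; on (b) the weight is 83 less the opposing 26 gives net 57, which does reach 52, so (b) meets the standard; on (c) the weight is 61, ≥ 52, so (c) meets the standard.
  The policyholder carries Stage 1; the insurer now bears the burden.
At Stage 2 the insurer must meet clear and convincing evidence (weight is at least 78): on (d) the weight is 89 less the opposing 12 gives net 77, < 78, so (d) does not meet the standard; on (e) the weight is 85 less the opposing 1 gives net 84, which does reach 78, so (e) meets the standard.
  Stage 2 not carried; the insurer fails its burden.
So the policyholder prevails.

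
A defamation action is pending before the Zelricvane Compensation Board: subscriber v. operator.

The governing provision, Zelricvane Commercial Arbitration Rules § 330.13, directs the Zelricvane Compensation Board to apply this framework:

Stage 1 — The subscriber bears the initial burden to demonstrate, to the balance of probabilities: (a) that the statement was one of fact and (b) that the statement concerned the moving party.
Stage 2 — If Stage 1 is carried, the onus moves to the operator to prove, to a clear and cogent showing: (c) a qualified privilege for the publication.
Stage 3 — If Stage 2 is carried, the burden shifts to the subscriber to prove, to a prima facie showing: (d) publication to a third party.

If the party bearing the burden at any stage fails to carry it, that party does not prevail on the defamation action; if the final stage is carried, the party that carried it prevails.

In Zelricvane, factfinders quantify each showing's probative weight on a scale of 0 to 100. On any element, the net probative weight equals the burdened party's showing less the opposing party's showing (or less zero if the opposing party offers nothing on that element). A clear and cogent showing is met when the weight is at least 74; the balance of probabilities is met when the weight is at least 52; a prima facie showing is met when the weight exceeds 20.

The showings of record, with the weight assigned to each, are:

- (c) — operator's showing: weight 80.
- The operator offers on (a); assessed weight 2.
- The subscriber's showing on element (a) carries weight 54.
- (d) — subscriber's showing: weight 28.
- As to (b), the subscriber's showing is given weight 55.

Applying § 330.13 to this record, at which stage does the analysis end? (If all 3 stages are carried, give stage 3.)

stage 3

At Stage 1 the subscriber must meet the balance of probabilities (weight is at least 52): on (a) the weight is 54 less the opposing 2 gives net 52, ≥ 52, so (a) meets the standard; on (b) the weight is 55, which does reach 52, so (b) meets the standard.
  Stage 1 carried; the burden shifts to the operator.
At Stage 2 the operator must meet a clear and cogent showing (weight is at least 74): on (c) the weight is 80, ≥ 74, so (c) meets the standard.
  All elements met. The burden passes to the subscriber.
At Stage 3 the subscriber must meet a prima facie showing (weight exceeds 20): on (d) the weight is 28, which does exceed 20, so (d) meets the standard.
  All elements met at the final stage.
Every stage carried; the subscriber prevails.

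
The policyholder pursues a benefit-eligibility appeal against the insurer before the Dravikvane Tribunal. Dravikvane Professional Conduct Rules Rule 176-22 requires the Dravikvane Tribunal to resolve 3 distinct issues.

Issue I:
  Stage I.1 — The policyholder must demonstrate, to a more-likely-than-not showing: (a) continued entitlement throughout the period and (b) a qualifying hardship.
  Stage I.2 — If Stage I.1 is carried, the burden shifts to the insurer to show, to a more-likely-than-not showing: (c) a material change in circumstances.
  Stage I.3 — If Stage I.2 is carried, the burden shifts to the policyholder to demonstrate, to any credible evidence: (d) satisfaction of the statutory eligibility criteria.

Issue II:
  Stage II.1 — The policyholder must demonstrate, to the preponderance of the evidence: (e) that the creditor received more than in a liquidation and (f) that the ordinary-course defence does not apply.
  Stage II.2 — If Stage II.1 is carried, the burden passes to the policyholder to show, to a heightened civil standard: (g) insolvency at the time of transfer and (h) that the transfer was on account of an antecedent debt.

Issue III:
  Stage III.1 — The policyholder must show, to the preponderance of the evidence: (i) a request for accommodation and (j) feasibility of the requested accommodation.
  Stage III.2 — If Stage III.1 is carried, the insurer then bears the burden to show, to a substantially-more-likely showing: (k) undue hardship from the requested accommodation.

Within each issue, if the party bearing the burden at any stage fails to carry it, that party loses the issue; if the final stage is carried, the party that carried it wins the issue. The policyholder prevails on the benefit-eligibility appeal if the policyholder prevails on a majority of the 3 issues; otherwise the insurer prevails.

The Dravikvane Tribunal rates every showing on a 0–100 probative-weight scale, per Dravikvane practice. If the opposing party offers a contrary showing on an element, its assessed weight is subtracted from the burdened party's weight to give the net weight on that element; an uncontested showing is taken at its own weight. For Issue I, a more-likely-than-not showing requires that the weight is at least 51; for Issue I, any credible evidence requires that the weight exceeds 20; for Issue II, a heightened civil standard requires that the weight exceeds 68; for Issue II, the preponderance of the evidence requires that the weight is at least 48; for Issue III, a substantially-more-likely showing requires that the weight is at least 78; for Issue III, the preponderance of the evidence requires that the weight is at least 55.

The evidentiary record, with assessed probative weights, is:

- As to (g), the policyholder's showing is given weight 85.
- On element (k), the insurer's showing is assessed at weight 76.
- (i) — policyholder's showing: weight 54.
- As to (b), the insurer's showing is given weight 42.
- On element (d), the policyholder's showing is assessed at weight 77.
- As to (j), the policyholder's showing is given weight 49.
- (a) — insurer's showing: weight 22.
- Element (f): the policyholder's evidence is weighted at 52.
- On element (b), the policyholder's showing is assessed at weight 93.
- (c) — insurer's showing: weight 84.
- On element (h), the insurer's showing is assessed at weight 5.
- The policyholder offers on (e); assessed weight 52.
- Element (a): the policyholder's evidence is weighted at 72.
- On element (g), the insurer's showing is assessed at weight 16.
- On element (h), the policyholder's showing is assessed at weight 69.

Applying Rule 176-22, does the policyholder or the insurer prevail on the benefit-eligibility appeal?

insurer

— Issue I —
At Stage I.1 the policyholder must meet a more-likely-than-not showing (weight is at least 51): on (a) the weight is 72 less the opposing 22 gives net 50, < 51, so (a) does not meet the standard; on (b) the weight is 93 less the opposing 42 gives net 51, which does reach 51, so (b) meets the standard.
  The policyholder does not carry Stage I.1.
The analysis ends at Stage I.1; the insurer prevails on this issue.
— Issue II —
Stage II.1 (policyholder, the preponderance of the evidence, weight is at least 48): (e) 52 ≥ 48 — meets; (f) 52 ≥ 48 — meets.
  Stage II.1 carried; the burden remains with the policyholder.
Stage II.2 (policyholder, a heightened civil standard, weight exceeds 68): (g) net 85−16=69 > 68 — meets; (h) net 69−5=64 ≤ 68 — fails.
  Not every element is met, so the policyholder fails to carry Stage II.2.
The analysis ends at Stage II.2; the insurer prevails on this issue.
— Issue III —
At Stage III.1 the policyholder must meet the preponderance of the evidence (weight is at least 55): on (i) the weight is 54, < 55, so (i) does not meet the standard; on (j) the weight is 49, < 55, so (j) does not meet the standard.
  Stage III.1 not carried; the policyholder fails its burden.
So the insurer prevails on this issue.
Per-issue: Issue I → insurer; Issue II → insurer; Issue III → insurer. The policyholder must prevail on a majority of issues; overall, the insurer prevails.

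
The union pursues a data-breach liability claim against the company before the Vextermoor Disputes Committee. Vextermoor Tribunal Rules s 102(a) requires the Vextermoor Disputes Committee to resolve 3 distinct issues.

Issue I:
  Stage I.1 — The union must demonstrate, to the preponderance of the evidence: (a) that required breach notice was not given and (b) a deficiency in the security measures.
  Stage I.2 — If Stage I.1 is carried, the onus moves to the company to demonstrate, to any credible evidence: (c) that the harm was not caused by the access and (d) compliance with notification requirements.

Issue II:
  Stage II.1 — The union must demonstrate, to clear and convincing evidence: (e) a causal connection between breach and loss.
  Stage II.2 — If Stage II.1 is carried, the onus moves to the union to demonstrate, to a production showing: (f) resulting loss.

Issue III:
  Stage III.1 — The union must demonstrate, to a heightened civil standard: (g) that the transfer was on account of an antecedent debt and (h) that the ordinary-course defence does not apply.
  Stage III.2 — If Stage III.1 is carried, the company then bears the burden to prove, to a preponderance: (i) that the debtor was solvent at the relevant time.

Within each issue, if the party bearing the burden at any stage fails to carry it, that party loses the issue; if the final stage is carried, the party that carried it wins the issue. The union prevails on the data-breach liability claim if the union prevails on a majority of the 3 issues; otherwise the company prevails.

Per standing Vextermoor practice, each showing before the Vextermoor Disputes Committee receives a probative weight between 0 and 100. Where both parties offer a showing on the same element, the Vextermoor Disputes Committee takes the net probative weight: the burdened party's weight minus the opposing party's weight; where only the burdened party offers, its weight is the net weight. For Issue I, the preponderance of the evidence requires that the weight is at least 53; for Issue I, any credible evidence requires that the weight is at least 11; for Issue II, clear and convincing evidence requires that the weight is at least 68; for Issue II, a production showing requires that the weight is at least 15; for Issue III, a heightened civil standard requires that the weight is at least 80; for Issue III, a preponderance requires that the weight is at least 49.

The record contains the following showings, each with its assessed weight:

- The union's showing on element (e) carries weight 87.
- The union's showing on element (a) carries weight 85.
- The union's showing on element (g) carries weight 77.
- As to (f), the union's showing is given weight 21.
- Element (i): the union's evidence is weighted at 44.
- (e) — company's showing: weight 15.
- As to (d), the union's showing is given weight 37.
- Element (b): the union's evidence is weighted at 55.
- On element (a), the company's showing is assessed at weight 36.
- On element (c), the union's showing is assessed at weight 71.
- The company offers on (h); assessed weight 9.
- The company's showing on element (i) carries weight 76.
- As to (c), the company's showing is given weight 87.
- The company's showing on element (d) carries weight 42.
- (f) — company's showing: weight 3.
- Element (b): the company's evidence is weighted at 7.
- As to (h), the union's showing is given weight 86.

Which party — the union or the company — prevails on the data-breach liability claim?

company

— Issue I —
Stage I.1 — burden on union; standard: the preponderance of the evidence (weight is at least 53).
    (a): 85 − 36 = 49 < 53 [not met]
    (b): 55 − 7 = 48 < 53 [not met]
  Not every element is met, so the union fails to carry Stage I.1.
The company prevails on this issue.
— Issue II —
Stage II.1 — burden on union; standard: clear and convincing evidence (weight is at least 68).
    (e): 87 − 15 = 72 ≥ 68 [met]
  Stage II.1 is satisfied; the union continues to bear the burden.
Stage II.2 — burden on union; standard: a production showing (weight is at least 15).
    (f): 21 − 3 = 18 ≥ 15 [met]
  The union carries the last stage.
All stages carried — the union prevails on this issue.
— Issue III —
Stage III.1 — burden on union; standard: a heightened civil standard (weight is at least 80).
    (g): 77 < 80 [not met]
    (h): 86 − 9 = 77 < 80 [not met]
  Stage III.1 not carried; the union fails its burden.
The analysis ends at Stage III.1; the company prevails on this issue.
Per-issue: Issue I → company; Issue II → union; Issue III → company. The union must prevail on a majority of issues; overall, the company prevails.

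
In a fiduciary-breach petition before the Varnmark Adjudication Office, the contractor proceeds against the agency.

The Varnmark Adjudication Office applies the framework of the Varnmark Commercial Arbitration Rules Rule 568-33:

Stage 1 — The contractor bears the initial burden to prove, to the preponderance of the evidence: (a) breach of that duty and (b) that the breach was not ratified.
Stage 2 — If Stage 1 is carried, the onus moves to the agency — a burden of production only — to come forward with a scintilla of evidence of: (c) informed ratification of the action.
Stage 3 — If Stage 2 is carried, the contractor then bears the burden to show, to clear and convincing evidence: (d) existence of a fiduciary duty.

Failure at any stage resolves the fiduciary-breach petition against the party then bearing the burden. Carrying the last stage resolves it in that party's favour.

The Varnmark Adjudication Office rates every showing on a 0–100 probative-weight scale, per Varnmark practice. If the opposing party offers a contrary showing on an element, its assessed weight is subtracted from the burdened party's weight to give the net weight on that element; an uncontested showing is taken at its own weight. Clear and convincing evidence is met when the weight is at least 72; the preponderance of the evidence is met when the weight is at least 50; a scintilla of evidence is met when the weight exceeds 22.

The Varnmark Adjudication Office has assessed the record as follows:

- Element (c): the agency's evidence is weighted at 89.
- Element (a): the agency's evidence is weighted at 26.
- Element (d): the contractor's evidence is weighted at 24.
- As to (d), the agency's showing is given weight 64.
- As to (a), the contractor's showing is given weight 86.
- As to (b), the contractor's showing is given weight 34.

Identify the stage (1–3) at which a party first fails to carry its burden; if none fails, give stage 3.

Stage 1 — burden on contractor; standard: the preponderance of the evidence (weight is at least 50).
    (a): 86 − 26 = 60 ≥ 50 [met]
    (b): 34 < 50 [not met]
  Stage 1 not carried; the contractor fails its burden.
So the agency prevails.

stage 1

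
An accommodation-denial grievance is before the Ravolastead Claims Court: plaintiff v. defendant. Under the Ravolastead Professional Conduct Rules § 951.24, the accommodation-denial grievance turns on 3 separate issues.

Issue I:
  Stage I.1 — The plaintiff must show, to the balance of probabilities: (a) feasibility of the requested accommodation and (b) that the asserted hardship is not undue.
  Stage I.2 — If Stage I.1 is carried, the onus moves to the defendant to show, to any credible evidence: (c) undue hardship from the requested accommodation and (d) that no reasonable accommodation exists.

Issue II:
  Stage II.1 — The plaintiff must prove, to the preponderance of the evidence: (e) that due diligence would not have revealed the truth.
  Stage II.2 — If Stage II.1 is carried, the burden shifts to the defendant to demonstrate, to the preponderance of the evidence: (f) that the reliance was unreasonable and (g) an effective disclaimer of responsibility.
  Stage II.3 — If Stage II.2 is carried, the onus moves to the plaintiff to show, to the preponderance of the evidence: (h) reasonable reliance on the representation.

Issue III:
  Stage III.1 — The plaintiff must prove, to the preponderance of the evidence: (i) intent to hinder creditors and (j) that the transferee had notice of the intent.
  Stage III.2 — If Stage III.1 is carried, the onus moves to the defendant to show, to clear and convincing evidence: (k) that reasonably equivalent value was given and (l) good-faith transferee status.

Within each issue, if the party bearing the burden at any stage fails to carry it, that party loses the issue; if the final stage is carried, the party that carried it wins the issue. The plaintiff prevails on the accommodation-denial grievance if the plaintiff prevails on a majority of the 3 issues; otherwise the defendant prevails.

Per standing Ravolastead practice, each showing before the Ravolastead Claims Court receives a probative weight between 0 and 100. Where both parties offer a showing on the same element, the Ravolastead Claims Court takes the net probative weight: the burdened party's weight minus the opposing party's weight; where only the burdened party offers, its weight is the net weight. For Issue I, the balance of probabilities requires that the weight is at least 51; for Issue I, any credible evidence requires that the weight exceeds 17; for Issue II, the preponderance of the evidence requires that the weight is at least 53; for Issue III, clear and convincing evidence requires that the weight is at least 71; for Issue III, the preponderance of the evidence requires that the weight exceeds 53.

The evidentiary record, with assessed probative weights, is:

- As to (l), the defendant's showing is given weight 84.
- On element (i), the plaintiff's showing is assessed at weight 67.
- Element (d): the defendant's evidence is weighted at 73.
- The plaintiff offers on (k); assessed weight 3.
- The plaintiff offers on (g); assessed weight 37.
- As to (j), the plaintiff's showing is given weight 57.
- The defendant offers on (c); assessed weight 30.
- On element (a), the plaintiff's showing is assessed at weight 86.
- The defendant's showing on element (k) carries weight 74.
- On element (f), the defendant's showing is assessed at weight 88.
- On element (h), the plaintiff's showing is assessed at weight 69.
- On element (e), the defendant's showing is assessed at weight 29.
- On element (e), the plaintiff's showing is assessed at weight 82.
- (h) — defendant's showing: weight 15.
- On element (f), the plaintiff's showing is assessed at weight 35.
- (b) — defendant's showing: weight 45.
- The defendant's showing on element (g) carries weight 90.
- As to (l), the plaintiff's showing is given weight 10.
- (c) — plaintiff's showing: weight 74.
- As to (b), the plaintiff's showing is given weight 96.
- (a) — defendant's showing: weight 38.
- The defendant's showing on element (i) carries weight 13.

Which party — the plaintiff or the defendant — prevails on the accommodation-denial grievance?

— Issue I —
Stage I.1 (plaintiff, the balance of probabilities, weight is at least 51): (a) net 86−38=48 < 51 — fails; (b) net 96−45=51 ≥ 51 — meets.
  The plaintiff does not carry Stage I.1.
So the defendant prevails on this issue.
— Issue II —
Stage II.1 — burden on plaintiff; standard: the preponderance of the evidence (weight is at least 53).
    (e): 82 − 29 = 53 ≥ 53 [met]
  The plaintiff carries Stage II.1; the defendant now bears the burden.
Stage II.2 — burden on defendant; standard: the preponderance of the evidence (weight is at least 53).
    (f): 88 − 35 = 53 ≥ 53 [met]
    (g): 90 − 37 = 53 ≥ 53 [met]
  The defendant carries Stage II.2; the plaintiff now bears the burden.
Stage II.3 — burden on plaintiff; standard: the preponderance of the evidence (weight is at least 53).
    (h): 69 − 15 = 54 ≥ 53 [met]
  The plaintiff carries the last stage.
With every stage satisfied, the plaintiff prevails on this issue.
— Issue III —
Stage III.1 — burden on plaintiff; standard: the preponderance of the evidence (weight exceeds 53).
    (i): 67 − 13 = 54 > 53 [met]
    (j): 57 > 53 [met]
  The plaintiff carries Stage III.1; the defendant now bears the burden.
Stage III.2 — burden on defendant; standard: clear and convincing evidence (weight is at least 71).
    (k): 74 − 3 = 71 ≥ 71 [met]
    (l): 84 − 10 = 74 ≥ 71 [met]
  Stage III.2 carried; the final stage is satisfied.
With every stage satisfied, the defendant prevails on this issue.
Per-issue: Issue I → defendant; Issue II → plaintiff; Issue III → defendant. The plaintiff must prevail on a majority of issues; overall, the defendant prevails.

defendant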